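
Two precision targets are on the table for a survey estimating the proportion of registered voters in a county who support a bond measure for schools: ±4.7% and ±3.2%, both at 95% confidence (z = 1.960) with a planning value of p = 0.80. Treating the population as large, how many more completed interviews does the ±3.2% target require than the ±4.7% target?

322

At ±4.7%: n = 1.960² × 0.1600 / 0.047² ≈ 278.25 → 279.
At ±3.2%: n = 1.960² × 0.1600 / 0.032² ≈ 600.25 → 601.
Additional respondents: 601 − 279 = 322.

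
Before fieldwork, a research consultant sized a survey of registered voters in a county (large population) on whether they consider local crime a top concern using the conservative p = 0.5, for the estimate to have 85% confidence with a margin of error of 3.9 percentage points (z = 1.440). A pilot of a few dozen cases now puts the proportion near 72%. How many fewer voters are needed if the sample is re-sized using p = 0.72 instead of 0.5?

Conservative (p = 0.5): n = 1.440² × 0.25 / 0.039² ≈ 340.83 → 341.
Using p = 0.72: p(1−p) = 0.2016, so n = 1.440² × 0.2016 / 0.039² ≈ 274.84 → 275.
Reduction: 341 − 275 = 66.

66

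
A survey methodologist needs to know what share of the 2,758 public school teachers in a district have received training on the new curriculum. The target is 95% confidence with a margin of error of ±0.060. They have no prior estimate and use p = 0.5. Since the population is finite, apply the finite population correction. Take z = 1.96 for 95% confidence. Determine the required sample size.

244

Unadjusted: n₀ = 1.96² × 0.50 × 0.50 / 0.060² ≈ 266.78, so n₀ = 267.
Finite population correction with N = 2,758: n = n₀ / (1 + (n₀−1)/N) = 267 / (1 + 266/2758) = 267 / 1.0964 ≈ 243.51.
Rounding up, n = 244.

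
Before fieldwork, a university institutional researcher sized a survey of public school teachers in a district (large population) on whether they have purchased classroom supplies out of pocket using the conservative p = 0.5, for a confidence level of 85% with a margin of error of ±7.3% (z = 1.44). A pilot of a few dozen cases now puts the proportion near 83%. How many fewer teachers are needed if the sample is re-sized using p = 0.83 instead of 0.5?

43

Conservative (p = 0.5): n = 1.44² × 0.25 / 0.073² ≈ 97.28 → 98.
Using p = 0.83: p(1−p) = 0.1411, so n = 1.44² × 0.1411 / 0.073² ≈ 54.90 → 55.
Reduction: 98 − 55 = 43.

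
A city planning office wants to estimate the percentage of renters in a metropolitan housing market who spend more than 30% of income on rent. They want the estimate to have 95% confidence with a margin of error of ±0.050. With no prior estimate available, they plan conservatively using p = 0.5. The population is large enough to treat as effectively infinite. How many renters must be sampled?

For 95% confidence, z = 1.96.
With p = 0.5, p(1−p) = 0.25.
n = z²·p(1−p)/E² = 1.96² × 0.2500 / 0.050² = 3.8416 × 0.2500 / 0.002500 ≈ 384.16.
Rounding up gives n = 385.

385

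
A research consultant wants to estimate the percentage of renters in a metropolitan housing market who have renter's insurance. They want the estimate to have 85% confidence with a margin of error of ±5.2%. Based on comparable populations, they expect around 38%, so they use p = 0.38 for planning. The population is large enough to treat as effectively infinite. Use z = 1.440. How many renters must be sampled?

With p = 0.38, p(1−p) = 0.2356.
n = z²·p(1−p)/E² = 1.440² × 0.2356 / 0.052² = 2.0736 × 0.2356 / 0.002704 ≈ 180.67.
Rounding up gives n = 181.

181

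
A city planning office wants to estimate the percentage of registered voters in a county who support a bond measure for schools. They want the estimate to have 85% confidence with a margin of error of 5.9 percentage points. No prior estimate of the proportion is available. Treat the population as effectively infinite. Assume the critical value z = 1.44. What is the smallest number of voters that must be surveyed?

149

With no prior estimate, use p = 0.5, giving p(1−p) = 0.25.
n = z²·p(1−p)/E² = 1.44² × 0.2500 / 0.059² = 2.0736 × 0.2500 / 0.003481 ≈ 148.92.
Rounding up gives n = 149.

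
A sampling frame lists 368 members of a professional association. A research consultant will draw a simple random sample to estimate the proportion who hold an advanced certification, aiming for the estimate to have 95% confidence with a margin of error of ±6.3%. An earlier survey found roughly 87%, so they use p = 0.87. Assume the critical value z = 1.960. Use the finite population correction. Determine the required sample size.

Unadjusted: n₀ = 1.960² × 0.87 × 0.13 / 0.063² ≈ 109.47, so n₀ = 110.
Finite population correction with N = 368: n = n₀ / (1 + (n₀−1)/N) = 110 / (1 + 109/368) = 110 / 1.2962 ≈ 84.86.
Rounding up, n = 85.

85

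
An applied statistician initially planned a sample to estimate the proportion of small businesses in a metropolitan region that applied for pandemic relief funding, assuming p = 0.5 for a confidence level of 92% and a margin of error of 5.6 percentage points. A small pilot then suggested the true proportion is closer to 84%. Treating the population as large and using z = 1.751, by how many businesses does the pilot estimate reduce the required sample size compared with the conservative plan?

113

Conservative (p = 0.5): n = 1.751² × 0.25 / 0.056² ≈ 244.42 → 245.
Using p = 0.84: p(1−p) = 0.1344, so n = 1.751² × 0.1344 / 0.056² ≈ 131.40 → 132.
Reduction: 245 − 132 = 113.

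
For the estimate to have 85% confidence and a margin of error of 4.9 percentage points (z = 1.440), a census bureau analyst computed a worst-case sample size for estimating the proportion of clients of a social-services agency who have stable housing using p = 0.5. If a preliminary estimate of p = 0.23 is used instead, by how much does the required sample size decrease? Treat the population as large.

63

Conservative (p = 0.5): n = 1.440² × 0.25 / 0.049² ≈ 215.91 → 216.
Using p = 0.23: p(1−p) = 0.1771, so n = 1.440² × 0.1771 / 0.049² ≈ 152.95 → 153.
Reduction: 216 − 153 = 63.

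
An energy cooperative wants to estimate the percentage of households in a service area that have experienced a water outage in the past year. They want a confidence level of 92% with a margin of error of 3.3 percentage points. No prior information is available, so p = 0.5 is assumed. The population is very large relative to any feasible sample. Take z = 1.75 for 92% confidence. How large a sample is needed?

With p = 0.5, p(1−p) = 0.25.
n = z²·p(1−p)/E² = 1.75² × 0.2500 / 0.033² = 3.0625 × 0.2500 / 0.001089 ≈ 703.05.
Rounding up gives n = 704.

704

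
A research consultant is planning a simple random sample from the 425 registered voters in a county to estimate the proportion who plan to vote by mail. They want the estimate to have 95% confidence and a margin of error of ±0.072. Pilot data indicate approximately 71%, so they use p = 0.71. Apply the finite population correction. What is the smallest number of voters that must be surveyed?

For 95% confidence, z = 1.96.
Unadjusted: n₀ = 1.96² × 0.71 × 0.29 / 0.072² ≈ 152.58, so n₀ = 153.
Finite population correction with N = 425: n = n₀ / (1 + (n₀−1)/N) = 153 / (1 + 152/425) = 153 / 1.3576 ≈ 112.69.
Rounding up, n = 113.

113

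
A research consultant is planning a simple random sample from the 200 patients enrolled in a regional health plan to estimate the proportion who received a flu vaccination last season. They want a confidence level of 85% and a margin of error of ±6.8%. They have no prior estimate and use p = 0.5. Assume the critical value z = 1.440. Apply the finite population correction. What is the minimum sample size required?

73

Unadjusted: n₀ = 1.440² × 0.50 × 0.50 / 0.068² ≈ 112.11, so n₀ = 113.
Finite population correction with N = 200: n = n₀ / (1 + (n₀−1)/N) = 113 / (1 + 112/200) = 113 / 1.5600 ≈ 72.44.
Rounding up, n = 73.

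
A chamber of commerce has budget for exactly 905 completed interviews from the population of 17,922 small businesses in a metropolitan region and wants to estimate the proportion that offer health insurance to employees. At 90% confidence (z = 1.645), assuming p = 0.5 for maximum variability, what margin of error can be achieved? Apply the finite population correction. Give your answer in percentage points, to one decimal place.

Finite-population factor: (N−n)/(N−1) = (17922−905)/(17922−1) = 0.9496.
SE(p̂) = √[p(1−p)/n · (N−n)/(N−1)] = √[0.2500/905 × 0.9496] = 0.01620.
E = z × SE = 1.645 × 0.01620 = 0.02664 ≈ 2.7 percentage points.

2.7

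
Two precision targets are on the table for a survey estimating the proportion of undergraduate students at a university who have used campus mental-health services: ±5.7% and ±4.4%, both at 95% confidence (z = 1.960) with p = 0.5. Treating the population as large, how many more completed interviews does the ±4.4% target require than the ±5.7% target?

At ±5.7%: n = 1.960² × 0.2500 / 0.057² ≈ 295.60 → 296.
At ±4.4%: n = 1.960² × 0.2500 / 0.044² ≈ 496.07 → 497.
Additional respondents: 497 − 296 = 201.

201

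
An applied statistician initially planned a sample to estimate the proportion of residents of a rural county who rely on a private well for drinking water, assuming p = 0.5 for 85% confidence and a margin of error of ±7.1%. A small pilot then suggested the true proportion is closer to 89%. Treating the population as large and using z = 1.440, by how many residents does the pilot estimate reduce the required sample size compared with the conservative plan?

62

Conservative (p = 0.5): n = 1.440² × 0.25 / 0.071² ≈ 102.84 → 103.
Using p = 0.89: p(1−p) = 0.0979, so n = 1.440² × 0.0979 / 0.071² ≈ 40.27 → 41.
Reduction: 103 − 41 = 62.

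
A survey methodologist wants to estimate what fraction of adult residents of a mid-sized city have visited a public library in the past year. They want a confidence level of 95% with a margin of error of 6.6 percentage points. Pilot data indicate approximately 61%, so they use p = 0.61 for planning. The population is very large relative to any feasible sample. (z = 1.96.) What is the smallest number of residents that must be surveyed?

210

With p = 0.61, p(1−p) = 0.2379.
n = z²·p(1−p)/E² = 1.96² × 0.2379 / 0.066² = 3.8416 × 0.2379 / 0.004356 ≈ 209.81.
Rounding up gives n = 210.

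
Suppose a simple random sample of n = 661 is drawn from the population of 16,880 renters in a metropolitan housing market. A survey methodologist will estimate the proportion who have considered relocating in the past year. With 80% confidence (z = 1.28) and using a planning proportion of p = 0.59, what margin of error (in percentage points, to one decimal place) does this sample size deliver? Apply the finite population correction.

2.4

Finite-population factor: (N−n)/(N−1) = (16880−661)/(16880−1) = 0.9609.
SE(p̂) = √[p(1−p)/n · (N−n)/(N−1)] = √[0.2419/661 × 0.9609] = 0.01875.
E = z × SE = 1.28 × 0.01875 = 0.02400 ≈ 2.4 percentage points.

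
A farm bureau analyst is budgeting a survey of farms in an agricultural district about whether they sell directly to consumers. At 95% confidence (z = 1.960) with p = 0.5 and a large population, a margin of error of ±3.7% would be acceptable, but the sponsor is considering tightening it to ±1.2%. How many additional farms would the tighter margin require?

At ±3.7%: n = 1.960² × 0.2500 / 0.037² ≈ 701.53 → 702.
At ±1.2%: n = 1.960² × 0.2500 / 0.012² ≈ 6669.44 → 6670.
Additional respondents: 6670 − 702 = 5968.

5968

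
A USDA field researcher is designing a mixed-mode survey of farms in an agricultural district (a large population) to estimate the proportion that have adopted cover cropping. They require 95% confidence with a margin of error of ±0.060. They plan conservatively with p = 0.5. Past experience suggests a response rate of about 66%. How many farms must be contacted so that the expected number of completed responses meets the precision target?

405

For 95% confidence, z = 1.960.
Completed interviews needed: n₀ = 1.960² × 0.2500 / 0.060² ≈ 266.78 → 267.
At a 66% response rate, contacts needed = 267 / 0.66 ≈ 404.55 → 405.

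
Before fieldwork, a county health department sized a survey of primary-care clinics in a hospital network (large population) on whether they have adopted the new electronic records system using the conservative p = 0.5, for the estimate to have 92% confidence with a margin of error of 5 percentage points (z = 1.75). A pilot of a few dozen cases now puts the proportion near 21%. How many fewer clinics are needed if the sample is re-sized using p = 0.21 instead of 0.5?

103

Conservative (p = 0.5): n = 1.75² × 0.25 / 0.050² ≈ 306.25 → 307.
Using p = 0.21: p(1−p) = 0.1659, so n = 1.75² × 0.1659 / 0.050² ≈ 203.23 → 204.
Reduction: 307 − 204 = 103.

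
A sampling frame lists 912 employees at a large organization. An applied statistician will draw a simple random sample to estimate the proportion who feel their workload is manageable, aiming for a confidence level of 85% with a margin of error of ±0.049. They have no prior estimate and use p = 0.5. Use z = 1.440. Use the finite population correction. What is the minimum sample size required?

175

Unadjusted: n₀ = 1.440² × 0.50 × 0.50 / 0.049² ≈ 215.91, so n₀ = 216.
Finite population correction with N = 912: n = n₀ / (1 + (n₀−1)/N) = 216 / (1 + 215/912) = 216 / 1.2357 ≈ 174.79.
Rounding up, n = 175.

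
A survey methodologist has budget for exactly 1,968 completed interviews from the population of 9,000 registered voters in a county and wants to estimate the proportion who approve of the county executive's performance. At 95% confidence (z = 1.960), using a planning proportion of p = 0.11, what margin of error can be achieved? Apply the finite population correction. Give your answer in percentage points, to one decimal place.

Finite-population factor: (N−n)/(N−1) = (9000−1968)/(9000−1) = 0.7814.
SE(p̂) = √[p(1−p)/n · (N−n)/(N−1)] = √[0.0979/1968 × 0.7814] = 0.00623.
E = z × SE = 1.960 × 0.00623 = 0.01222 ≈ 1.2 percentage points.

1.2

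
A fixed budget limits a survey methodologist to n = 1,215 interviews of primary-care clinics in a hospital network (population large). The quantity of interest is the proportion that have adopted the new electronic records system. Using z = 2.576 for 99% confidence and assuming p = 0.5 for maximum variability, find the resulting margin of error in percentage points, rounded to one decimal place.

3.7

SE(p̂) = √[p(1−p)/n] = √[0.2500/1215] = 0.01434.
E = z × SE = 2.576 × 0.01434 = 0.03695, or 3.7 percentage points.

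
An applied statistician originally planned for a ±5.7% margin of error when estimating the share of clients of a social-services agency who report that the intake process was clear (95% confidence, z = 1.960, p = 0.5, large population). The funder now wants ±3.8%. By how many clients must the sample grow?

At ±5.7%: n = 1.960² × 0.2500 / 0.057² ≈ 295.60 → 296.
At ±3.8%: n = 1.960² × 0.2500 / 0.038² ≈ 665.10 → 666.
Additional respondents: 666 − 296 = 370.

370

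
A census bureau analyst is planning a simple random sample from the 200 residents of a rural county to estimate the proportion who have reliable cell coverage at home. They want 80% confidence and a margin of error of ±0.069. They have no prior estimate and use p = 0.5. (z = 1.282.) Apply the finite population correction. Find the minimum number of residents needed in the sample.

61

Unadjusted: n₀ = 1.282² × 0.50 × 0.50 / 0.069² ≈ 86.30, so n₀ = 87.
Finite population correction with N = 200: n = n₀ / (1 + (n₀−1)/N) = 87 / (1 + 86/200) = 87 / 1.4300 ≈ 60.84.
Rounding up, n = 61.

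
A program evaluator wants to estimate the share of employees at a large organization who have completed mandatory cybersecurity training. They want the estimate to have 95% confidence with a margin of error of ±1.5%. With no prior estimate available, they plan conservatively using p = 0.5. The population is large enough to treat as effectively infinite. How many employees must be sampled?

4269

For 95% confidence, z = 1.96.
With p = 0.5, p(1−p) = 0.25.
n = z²·p(1−p)/E² = 1.96² × 0.2500 / 0.015² = 3.8416 × 0.2500 / 0.000225 ≈ 4268.44.
Rounding up gives n = 4269.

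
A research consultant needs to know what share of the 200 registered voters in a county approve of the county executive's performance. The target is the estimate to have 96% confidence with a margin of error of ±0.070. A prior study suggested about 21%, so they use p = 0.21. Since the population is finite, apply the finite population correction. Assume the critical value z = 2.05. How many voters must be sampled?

Unadjusted: n₀ = 2.05² × 0.21 × 0.79 / 0.070² ≈ 142.28, so n₀ = 143.
Finite population correction with N = 200: n = n₀ / (1 + (n₀−1)/N) = 143 / (1 + 142/200) = 143 / 1.7100 ≈ 83.63.
Rounding up, n = 84.

84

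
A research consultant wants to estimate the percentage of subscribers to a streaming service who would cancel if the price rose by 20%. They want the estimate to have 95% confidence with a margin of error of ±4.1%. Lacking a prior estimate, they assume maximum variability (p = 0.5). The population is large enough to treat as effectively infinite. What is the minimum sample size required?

572

For 95% confidence, z = 1.960.
With p = 0.5, p(1−p) = 0.25.
n = z²·p(1−p)/E² = 1.960² × 0.2500 / 0.041² = 3.8416 × 0.2500 / 0.001681 ≈ 571.33.
Rounding up gives n = 572.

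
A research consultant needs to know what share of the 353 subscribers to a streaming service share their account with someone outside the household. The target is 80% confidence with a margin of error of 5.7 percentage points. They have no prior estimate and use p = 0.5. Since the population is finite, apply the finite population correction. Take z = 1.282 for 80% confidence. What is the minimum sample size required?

94

Unadjusted: n₀ = 1.282² × 0.50 × 0.50 / 0.057² ≈ 126.46, so n₀ = 127.
Finite population correction with N = 353: n = n₀ / (1 + (n₀−1)/N) = 127 / (1 + 126/353) = 127 / 1.3569 ≈ 93.59.
Rounding up, n = 94.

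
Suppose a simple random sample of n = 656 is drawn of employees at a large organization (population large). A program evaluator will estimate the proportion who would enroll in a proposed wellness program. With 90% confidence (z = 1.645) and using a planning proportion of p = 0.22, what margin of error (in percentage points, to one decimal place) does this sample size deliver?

2.7

SE(p̂) = √[p(1−p)/n] = √[0.1716/656] = 0.01617.
E = z × SE = 1.645 × 0.01617 = 0.02661, or 2.7 percentage points.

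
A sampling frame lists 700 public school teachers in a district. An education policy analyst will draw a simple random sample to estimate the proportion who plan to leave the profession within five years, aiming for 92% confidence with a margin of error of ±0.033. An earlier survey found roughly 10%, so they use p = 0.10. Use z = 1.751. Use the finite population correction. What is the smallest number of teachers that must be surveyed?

187

Unadjusted: n₀ = 1.751² × 0.10 × 0.90 / 0.033² ≈ 253.39, so n₀ = 254.
Finite population correction with N = 700: n = n₀ / (1 + (n₀−1)/N) = 254 / (1 + 253/700) = 254 / 1.3614 ≈ 186.57.
Rounding up, n = 187.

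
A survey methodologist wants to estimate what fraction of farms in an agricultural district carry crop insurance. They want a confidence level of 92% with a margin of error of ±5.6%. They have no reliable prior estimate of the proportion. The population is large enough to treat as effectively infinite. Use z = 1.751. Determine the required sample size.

245

With no prior estimate, use p = 0.5, giving p(1−p) = 0.25.
n = z²·p(1−p)/E² = 1.751² × 0.2500 / 0.056² = 3.0660 × 0.2500 / 0.003136 ≈ 244.42.
Rounding up gives n = 245.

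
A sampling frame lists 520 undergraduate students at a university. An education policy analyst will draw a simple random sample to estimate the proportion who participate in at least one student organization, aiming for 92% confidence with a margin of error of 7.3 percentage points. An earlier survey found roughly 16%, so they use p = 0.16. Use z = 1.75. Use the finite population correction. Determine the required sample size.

68

Unadjusted: n₀ = 1.75² × 0.16 × 0.84 / 0.073² ≈ 77.24, so n₀ = 78.
Finite population correction with N = 520: n = n₀ / (1 + (n₀−1)/N) = 78 / (1 + 77/520) = 78 / 1.1481 ≈ 67.94.
Rounding up, n = 68.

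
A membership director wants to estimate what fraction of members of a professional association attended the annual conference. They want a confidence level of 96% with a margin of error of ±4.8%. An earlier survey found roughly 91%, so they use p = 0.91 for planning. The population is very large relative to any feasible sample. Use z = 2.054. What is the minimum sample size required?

150

With p = 0.91, p(1−p) = 0.0819.
n = z²·p(1−p)/E² = 2.054² × 0.0819 / 0.048² = 4.2189 × 0.0819 / 0.002304 ≈ 149.97.
Rounding up gives n = 150.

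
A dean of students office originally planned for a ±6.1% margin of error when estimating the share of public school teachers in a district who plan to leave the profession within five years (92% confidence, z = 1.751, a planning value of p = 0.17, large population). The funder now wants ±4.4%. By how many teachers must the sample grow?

107

At ±6.1%: n = 1.751² × 0.1411 / 0.061² ≈ 116.26 → 117.
At ±4.4%: n = 1.751² × 0.1411 / 0.044² ≈ 223.46 → 224.
Additional respondents: 224 − 117 = 107.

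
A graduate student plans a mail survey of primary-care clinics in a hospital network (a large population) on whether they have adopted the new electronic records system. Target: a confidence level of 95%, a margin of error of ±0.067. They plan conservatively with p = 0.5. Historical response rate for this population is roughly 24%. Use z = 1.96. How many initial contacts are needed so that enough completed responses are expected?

Completed interviews needed: n₀ = 1.96² × 0.2500 / 0.067² ≈ 213.95 → 214.
At a 24% response rate, contacts needed = 214 / 0.24 ≈ 891.67 → 892.

892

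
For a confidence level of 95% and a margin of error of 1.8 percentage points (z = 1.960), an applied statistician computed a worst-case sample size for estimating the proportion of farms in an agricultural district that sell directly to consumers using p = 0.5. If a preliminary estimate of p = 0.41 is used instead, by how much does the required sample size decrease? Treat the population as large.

96

Conservative (p = 0.5): n = 1.960² × 0.25 / 0.018² ≈ 2964.20 → 2965.
Using p = 0.41: p(1−p) = 0.2419, so n = 1.960² × 0.2419 / 0.018² ≈ 2868.16 → 2869.
Reduction: 2965 − 2869 = 96.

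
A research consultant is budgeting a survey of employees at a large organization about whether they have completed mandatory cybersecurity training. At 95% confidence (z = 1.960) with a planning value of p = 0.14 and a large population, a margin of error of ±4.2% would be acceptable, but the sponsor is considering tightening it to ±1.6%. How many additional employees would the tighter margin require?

At ±4.2%: n = 1.960² × 0.1204 / 0.042² ≈ 262.20 → 263.
At ±1.6%: n = 1.960² × 0.1204 / 0.016² ≈ 1806.75 → 1807.
Additional respondents: 1807 − 263 = 1544.

1544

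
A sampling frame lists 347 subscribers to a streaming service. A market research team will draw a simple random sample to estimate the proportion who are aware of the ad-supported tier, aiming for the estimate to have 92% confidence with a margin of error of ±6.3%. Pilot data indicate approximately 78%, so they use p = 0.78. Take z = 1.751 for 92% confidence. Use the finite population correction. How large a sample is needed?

97

Unadjusted: n₀ = 1.751² × 0.78 × 0.22 / 0.063² ≈ 132.56, so n₀ = 133.
Finite population correction with N = 347: n = n₀ / (1 + (n₀−1)/N) = 133 / (1 + 132/347) = 133 / 1.3804 ≈ 96.35.
Rounding up, n = 97.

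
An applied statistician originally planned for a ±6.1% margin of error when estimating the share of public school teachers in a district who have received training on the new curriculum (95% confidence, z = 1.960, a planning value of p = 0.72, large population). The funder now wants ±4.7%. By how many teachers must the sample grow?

142

At ±6.1%: n = 1.960² × 0.2016 / 0.061² ≈ 208.13 → 209.
At ±4.7%: n = 1.960² × 0.2016 / 0.047² ≈ 350.60 → 351.
Additional respondents: 351 − 209 = 142.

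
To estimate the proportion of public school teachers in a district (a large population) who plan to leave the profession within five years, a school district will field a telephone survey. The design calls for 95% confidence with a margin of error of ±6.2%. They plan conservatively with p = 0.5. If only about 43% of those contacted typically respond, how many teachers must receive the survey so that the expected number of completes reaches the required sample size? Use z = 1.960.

582

Completed interviews needed: n₀ = 1.960² × 0.2500 / 0.062² ≈ 249.84 → 250.
At a 43% response rate, contacts needed = 250 / 0.43 ≈ 581.40 → 582.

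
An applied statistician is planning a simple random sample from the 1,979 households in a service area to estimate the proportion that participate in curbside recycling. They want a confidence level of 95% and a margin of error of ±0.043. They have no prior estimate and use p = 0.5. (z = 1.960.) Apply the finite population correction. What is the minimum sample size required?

Unadjusted: n₀ = 1.960² × 0.50 × 0.50 / 0.043² ≈ 519.42, so n₀ = 520.
Finite population correction with N = 1,979: n = n₀ / (1 + (n₀−1)/N) = 520 / (1 + 519/1979) = 520 / 1.2623 ≈ 411.96.
Rounding up, n = 412.

412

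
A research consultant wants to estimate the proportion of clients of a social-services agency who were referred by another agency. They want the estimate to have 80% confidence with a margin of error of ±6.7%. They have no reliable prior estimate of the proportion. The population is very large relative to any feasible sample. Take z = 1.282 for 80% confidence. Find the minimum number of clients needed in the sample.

With no prior estimate, use p = 0.5, giving p(1−p) = 0.25.
n = z²·p(1−p)/E² = 1.282² × 0.2500 / 0.067² = 1.6435 × 0.2500 / 0.004489 ≈ 91.53.
Rounding up gives n = 92.

92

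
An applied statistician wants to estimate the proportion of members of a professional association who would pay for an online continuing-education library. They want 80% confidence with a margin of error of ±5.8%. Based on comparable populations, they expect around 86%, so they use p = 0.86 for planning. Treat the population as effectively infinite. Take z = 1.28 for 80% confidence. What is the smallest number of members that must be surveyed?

With p = 0.86, p(1−p) = 0.1204.
n = z²·p(1−p)/E² = 1.28² × 0.1204 / 0.058² = 1.6384 × 0.1204 / 0.003364 ≈ 58.64.
Rounding up gives n = 59.

59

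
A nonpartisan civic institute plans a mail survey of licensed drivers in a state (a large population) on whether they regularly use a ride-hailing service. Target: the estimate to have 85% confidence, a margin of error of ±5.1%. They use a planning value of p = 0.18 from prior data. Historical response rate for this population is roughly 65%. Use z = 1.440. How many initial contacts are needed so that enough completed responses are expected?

182

Completed interviews needed: n₀ = 1.440² × 0.1476 / 0.051² ≈ 117.67 → 118.
At a 65% response rate, contacts needed = 118 / 0.65 ≈ 181.54 → 182.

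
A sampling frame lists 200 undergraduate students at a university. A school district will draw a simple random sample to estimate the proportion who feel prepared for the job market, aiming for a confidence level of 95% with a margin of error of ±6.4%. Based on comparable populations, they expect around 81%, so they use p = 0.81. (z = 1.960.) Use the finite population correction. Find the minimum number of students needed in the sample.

Unadjusted: n₀ = 1.960² × 0.81 × 0.19 / 0.064² ≈ 144.34, so n₀ = 145.
Finite population correction with N = 200: n = n₀ / (1 + (n₀−1)/N) = 145 / (1 + 144/200) = 145 / 1.7200 ≈ 84.30.
Rounding up, n = 85.

85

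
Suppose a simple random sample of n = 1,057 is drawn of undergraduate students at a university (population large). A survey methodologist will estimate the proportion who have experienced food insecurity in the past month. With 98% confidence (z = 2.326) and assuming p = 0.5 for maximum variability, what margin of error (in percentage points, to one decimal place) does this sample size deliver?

3.6

SE(p̂) = √[p(1−p)/n] = √[0.2500/1057] = 0.01538.
E = z × SE = 2.326 × 0.01538 = 0.03577, or 3.6 percentage points.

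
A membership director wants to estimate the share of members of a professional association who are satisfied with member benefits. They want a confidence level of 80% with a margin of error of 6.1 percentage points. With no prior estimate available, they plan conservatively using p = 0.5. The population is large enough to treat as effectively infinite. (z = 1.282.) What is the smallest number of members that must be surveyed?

With p = 0.5, p(1−p) = 0.25.
n = z²·p(1−p)/E² = 1.282² × 0.2500 / 0.061² = 1.6435 × 0.2500 / 0.003721 ≈ 110.42.
Rounding up gives n = 111.

111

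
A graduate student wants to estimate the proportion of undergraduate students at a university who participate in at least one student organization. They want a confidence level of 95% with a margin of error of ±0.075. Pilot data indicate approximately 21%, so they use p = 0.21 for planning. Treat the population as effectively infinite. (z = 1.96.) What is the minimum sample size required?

114

With p = 0.21, p(1−p) = 0.1659.
n = z²·p(1−p)/E² = 1.96² × 0.1659 / 0.075² = 3.8416 × 0.1659 / 0.005625 ≈ 113.30.
Rounding up gives n = 114.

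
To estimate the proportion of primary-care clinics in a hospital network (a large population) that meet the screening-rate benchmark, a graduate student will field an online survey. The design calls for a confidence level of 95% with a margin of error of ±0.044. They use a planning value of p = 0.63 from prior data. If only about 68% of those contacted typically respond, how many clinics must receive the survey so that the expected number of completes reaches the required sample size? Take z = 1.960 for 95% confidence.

681

Completed interviews needed: n₀ = 1.960² × 0.2331 / 0.044² ≈ 462.54 → 463.
At a 68% response rate, contacts needed = 463 / 0.68 ≈ 680.88 → 681.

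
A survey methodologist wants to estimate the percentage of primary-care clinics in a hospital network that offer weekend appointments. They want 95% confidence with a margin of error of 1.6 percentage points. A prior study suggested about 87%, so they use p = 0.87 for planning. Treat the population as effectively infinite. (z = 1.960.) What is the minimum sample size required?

With p = 0.87, p(1−p) = 0.1131.
n = z²·p(1−p)/E² = 1.960² × 0.1131 / 0.016² = 3.8416 × 0.1131 / 0.000256 ≈ 1697.21.
Rounding up gives n = 1698.

1698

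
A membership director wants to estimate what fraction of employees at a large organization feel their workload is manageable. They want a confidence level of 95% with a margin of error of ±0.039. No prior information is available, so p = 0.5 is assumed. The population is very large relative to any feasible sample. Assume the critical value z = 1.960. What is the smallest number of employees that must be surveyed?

With p = 0.5, p(1−p) = 0.25.
n = z²·p(1−p)/E² = 1.960² × 0.2500 / 0.039² = 3.8416 × 0.2500 / 0.001521 ≈ 631.43.
Rounding up gives n = 632.

632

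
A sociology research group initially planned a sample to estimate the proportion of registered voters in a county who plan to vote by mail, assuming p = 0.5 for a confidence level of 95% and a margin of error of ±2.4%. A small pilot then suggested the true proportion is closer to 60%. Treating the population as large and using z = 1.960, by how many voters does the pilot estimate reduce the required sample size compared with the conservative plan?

67

Conservative (p = 0.5): n = 1.960² × 0.25 / 0.024² ≈ 1667.36 → 1668.
Using p = 0.60: p(1−p) = 0.2400, so n = 1.960² × 0.2400 / 0.024² ≈ 1600.67 → 1601.
Reduction: 1668 − 1601 = 67.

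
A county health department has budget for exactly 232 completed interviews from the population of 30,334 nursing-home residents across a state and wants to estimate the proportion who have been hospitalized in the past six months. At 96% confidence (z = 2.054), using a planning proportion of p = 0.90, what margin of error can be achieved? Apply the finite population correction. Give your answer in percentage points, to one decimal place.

Finite-population factor: (N−n)/(N−1) = (30334−232)/(30334−1) = 0.9924.
SE(p̂) = √[p(1−p)/n · (N−n)/(N−1)] = √[0.0900/232 × 0.9924] = 0.01962.
E = z × SE = 2.054 × 0.01962 = 0.04030 ≈ 4.0 percentage points.

4.0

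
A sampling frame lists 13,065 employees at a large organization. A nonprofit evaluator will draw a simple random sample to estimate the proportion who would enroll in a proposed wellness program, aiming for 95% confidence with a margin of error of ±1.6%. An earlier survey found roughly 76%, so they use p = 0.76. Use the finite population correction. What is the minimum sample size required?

For 95% confidence, z = 1.960.
Unadjusted: n₀ = 1.960² × 0.76 × 0.24 / 0.016² ≈ 2737.14, so n₀ = 2738.
Finite population correction with N = 13,065: n = n₀ / (1 + (n₀−1)/N) = 2738 / (1 + 2737/13065) = 2738 / 1.2095 ≈ 2263.76.
Rounding up, n = 2264.

2264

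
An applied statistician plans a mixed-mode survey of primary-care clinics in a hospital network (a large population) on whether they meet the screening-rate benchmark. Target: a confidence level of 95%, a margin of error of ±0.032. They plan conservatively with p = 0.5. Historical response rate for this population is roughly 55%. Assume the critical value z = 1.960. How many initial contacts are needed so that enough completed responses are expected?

1706

Completed interviews needed: n₀ = 1.960² × 0.2500 / 0.032² ≈ 937.89 → 938.
At a 55% response rate, contacts needed = 938 / 0.55 ≈ 1705.45 → 1706.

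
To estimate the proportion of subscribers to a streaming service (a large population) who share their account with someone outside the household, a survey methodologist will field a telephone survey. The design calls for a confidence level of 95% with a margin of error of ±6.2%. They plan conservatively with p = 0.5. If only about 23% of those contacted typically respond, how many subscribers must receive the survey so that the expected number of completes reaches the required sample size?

1087

For 95% confidence, z = 1.960.
Completed interviews needed: n₀ = 1.960² × 0.2500 / 0.062² ≈ 249.84 → 250.
At a 23% response rate, contacts needed = 250 / 0.23 ≈ 1086.96 → 1087.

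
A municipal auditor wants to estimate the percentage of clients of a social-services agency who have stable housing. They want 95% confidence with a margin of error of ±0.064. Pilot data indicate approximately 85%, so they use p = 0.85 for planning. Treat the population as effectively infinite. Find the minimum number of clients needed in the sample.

120

For 95% confidence, z = 1.96.
With p = 0.85, p(1−p) = 0.1275.
n = z²·p(1−p)/E² = 1.96² × 0.1275 / 0.064² = 3.8416 × 0.1275 / 0.004096 ≈ 119.58.
Rounding up gives n = 120.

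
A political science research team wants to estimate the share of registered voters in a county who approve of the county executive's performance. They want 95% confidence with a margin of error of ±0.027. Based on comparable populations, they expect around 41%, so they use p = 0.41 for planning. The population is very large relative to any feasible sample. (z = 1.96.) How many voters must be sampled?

With p = 0.41, p(1−p) = 0.2419.
n = z²·p(1−p)/E² = 1.96² × 0.2419 / 0.027² = 3.8416 × 0.2419 / 0.000729 ≈ 1274.74.
Rounding up gives n = 1275.

1275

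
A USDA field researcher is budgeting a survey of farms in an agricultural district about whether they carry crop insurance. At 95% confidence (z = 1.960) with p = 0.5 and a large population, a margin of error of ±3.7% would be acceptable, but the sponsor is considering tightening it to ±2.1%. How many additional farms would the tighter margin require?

At ±3.7%: n = 1.960² × 0.2500 / 0.037² ≈ 701.53 → 702.
At ±2.1%: n = 1.960² × 0.2500 / 0.021² ≈ 2177.78 → 2178.
Additional respondents: 2178 − 702 = 1476.

1476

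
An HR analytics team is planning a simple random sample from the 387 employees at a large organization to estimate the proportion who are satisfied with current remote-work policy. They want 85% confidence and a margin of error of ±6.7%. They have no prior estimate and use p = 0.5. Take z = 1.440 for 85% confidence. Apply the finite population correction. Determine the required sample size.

90

Unadjusted: n₀ = 1.440² × 0.50 × 0.50 / 0.067² ≈ 115.48, so n₀ = 116.
Finite population correction with N = 387: n = n₀ / (1 + (n₀−1)/N) = 116 / (1 + 115/387) = 116 / 1.2972 ≈ 89.43.
Rounding up, n = 90.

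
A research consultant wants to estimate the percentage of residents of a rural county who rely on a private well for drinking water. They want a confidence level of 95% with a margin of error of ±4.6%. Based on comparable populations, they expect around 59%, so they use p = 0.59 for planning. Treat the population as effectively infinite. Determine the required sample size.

For 95% confidence, z = 1.96.
With p = 0.59, p(1−p) = 0.2419.
n = z²·p(1−p)/E² = 1.96² × 0.2419 / 0.046² = 3.8416 × 0.2419 / 0.002116 ≈ 439.17.
Rounding up gives n = 440.

440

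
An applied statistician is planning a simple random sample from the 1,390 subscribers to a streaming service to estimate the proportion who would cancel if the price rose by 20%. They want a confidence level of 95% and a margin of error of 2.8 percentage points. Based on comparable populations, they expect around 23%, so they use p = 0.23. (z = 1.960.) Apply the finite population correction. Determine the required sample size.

Unadjusted: n₀ = 1.960² × 0.23 × 0.77 / 0.028² ≈ 867.79, so n₀ = 868.
Finite population correction with N = 1,390: n = n₀ / (1 + (n₀−1)/N) = 868 / (1 + 867/1390) = 868 / 1.6237 ≈ 534.57.
Rounding up, n = 535.

535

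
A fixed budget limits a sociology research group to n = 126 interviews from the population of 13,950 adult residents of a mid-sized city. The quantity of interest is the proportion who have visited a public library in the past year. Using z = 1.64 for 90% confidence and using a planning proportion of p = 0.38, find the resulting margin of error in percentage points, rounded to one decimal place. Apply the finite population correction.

7.1

Finite-population factor: (N−n)/(N−1) = (13950−126)/(13950−1) = 0.9910.
SE(p̂) = √[p(1−p)/n · (N−n)/(N−1)] = √[0.2356/126 × 0.9910] = 0.04305.
E = z × SE = 1.64 × 0.04305 = 0.07060 ≈ 7.1 percentage points.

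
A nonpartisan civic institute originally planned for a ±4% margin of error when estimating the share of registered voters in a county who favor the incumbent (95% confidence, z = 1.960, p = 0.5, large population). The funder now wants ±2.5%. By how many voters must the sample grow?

936

At ±4%: n = 1.960² × 0.2500 / 0.040² ≈ 600.25 → 601.
At ±2.5%: n = 1.960² × 0.2500 / 0.025² ≈ 1536.64 → 1537.
Additional respondents: 1537 − 601 = 936.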